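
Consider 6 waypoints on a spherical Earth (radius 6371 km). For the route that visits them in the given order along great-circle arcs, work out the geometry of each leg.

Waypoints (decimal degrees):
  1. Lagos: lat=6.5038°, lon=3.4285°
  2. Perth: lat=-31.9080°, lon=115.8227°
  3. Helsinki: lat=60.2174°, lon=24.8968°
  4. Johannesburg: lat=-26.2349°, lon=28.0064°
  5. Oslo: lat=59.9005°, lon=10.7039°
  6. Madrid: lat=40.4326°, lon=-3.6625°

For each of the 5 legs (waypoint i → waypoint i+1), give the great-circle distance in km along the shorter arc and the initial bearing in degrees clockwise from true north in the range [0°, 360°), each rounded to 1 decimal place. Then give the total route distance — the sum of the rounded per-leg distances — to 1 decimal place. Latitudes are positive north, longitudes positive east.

Leg 1: dist=12499.2 km, bearing=121.9°
Leg 2: dist=13092.8 km, bearing=325.9°
Leg 3: dist=9617.2 km, bearing=177.2°
Leg 4: dist=9707.7 km, bearing=351.4°
Leg 5: dist=2382.4 km, bearing=211.1°
Total: 47299.3 km

Leg 1: φ1=0.1135127, φ2=-0.5568997, Δφ=-0.6704124, Δλ=1.9616489 rad; a=sin²(Δφ/2)+cosφ1·cosφ2·sin²(Δλ/2)=0.6905990990; c=2·atan2(√a, √(1-a))=1.961888337; dist=6371·c=12499.191 ≈ 12499.2 km; running total=12499.2 km
Leg 1 bearing: y=sinΔλ·cosφ2=0.78487792, x=cosφ1·sinφ2-sinφ1·cosφ2·cosΔλ=-0.48852285; θ=atan2(y, x)=121.8989° ≈ 121.9°
Leg 2: φ1=-0.5568997, φ2=1.0509919, Δφ=1.6078916, Δλ=-1.5869563 rad; a=sin²(Δφ/2)+cosφ1·cosφ2·sin²(Δλ/2)=0.7327784072; c=2·atan2(√a, √(1-a))=2.055059990; dist=6371·c=13092.787 ≈ 13092.8 km; running total=25592.0 km
Leg 2 bearing: y=sinΔλ·cosφ2=-0.49664555, x=cosφ1·sinφ2-sinφ1·cosφ2·cosΔλ=0.73252989; θ=atan2(y, x)=-34.1368° <0 so +360° → 325.8632° ≈ 325.9°
Leg 3: φ1=1.0509919, φ2=-0.4578854, Δφ=-1.5088773, Δλ=0.0542728 rad; a=sin²(Δφ/2)+cosφ1·cosφ2·sin²(Δλ/2)=0.4693882667; c=2·atan2(√a, √(1-a))=1.509534548; dist=6371·c=9617.245 ≈ 9617.2 km; running total=35209.2 km
Leg 3 bearing: y=sinΔλ·cosφ2=0.04865819, x=cosφ1·sinφ2-sinφ1·cosφ2·cosΔλ=-0.99693734; θ=atan2(y, x)=177.2057° ≈ 177.2°
Leg 4: φ1=-0.4578854, φ2=1.0454609, Δφ=1.5033463, Δλ=-0.3019856 rad; a=sin²(Δφ/2)+cosφ1·cosφ2·sin²(Δλ/2)=0.4764787561; c=2·atan2(√a, √(1-a))=1.523736471; dist=6371·c=9707.725 ≈ 9707.7 km; running total=44916.9 km
Leg 4 bearing: y=sinΔλ·cosφ2=-0.14915534, x=cosφ1·sinφ2-sinφ1·cosφ2·cosΔλ=0.98769413; θ=atan2(y, x)=-8.5876° <0 so +360° → 351.4124° ≈ 351.4°
Leg 5: φ1=1.0454609, φ2=0.7056820, Δφ=-0.3397790, Δλ=-0.2507410 rad; a=sin²(Δφ/2)+cosφ1·cosφ2·sin²(Δλ/2)=0.0345543744; c=2·atan2(√a, √(1-a))=0.373951215; dist=6371·c=2382.443 ≈ 2382.4 km; running total=47299.3 km
Leg 5 bearing: y=sinΔλ·cosφ2=-0.18886275, x=cosφ1·sinφ2-sinφ1·cosφ2·cosΔλ=-0.31268569; θ=atan2(y, x)=-148.8679° <0 so +360° → 211.1321° ≈ 211.1°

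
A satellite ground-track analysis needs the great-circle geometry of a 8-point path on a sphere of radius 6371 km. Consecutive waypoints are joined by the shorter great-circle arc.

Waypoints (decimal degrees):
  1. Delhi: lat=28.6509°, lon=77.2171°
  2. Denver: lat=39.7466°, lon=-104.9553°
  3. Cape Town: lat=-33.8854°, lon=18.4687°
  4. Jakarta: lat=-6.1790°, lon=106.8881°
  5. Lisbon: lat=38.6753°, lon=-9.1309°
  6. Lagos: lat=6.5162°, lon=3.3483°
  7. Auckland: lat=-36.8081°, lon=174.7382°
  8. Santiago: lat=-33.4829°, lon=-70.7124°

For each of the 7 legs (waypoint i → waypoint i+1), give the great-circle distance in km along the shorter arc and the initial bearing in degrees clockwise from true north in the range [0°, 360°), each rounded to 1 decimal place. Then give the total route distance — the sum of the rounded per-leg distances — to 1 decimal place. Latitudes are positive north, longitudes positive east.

Leg 1: φ1=0.5000525, φ2=0.6937090, Δφ=0.1936565, Δλ=-3.1795082 rad; a=sin²(Δφ/2)+cosφ1·cosφ2·sin²(Δλ/2)=0.6838400917; c=2·atan2(√a, √(1-a))=1.947309559; dist=6371·c=12406.309 ≈ 12406.3 km; running total=12406.3 km
Leg 1 bearing: y=sinΔλ·cosφ2=0.02914550, x=cosφ1·sinφ2-sinφ1·cosφ2·cosΔλ=0.92949547; θ=atan2(y, x)=1.7960° ≈ 1.8°
Leg 2: φ1=0.6937090, φ2=-0.5914118, Δφ=-1.2851208, Δλ=2.1541552 rad; a=sin²(Δφ/2)+cosφ1·cosφ2·sin²(Δλ/2)=0.8540361086; c=2·atan2(√a, √(1-a))=2.357560757; dist=6371·c=15020.020 ≈ 15020.0 km; running total=27426.3 km
Leg 2 bearing: y=sinΔλ·cosφ2=0.69286113, x=cosφ1·sinφ2-sinφ1·cosφ2·cosΔλ=-0.13629817; θ=atan2(y, x)=101.1290° ≈ 101.1°
Leg 3: φ1=-0.5914118, φ2=-0.1078439, Δφ=0.4835679, Δλ=1.5432097 rad; a=sin²(Δφ/2)+cosφ1·cosφ2·sin²(Δλ/2)=0.4586123107; c=2·atan2(√a, √(1-a))=1.487926129; dist=6371·c=9479.577 ≈ 9479.6 km; running total=36905.9 km
Leg 3 bearing: y=sinΔλ·cosφ2=0.99381220, x=cosφ1·sinφ2-sinφ1·cosφ2·cosΔλ=-0.07406444; θ=atan2(y, x)=94.2621° ≈ 94.3°
Leg 4: φ1=-0.1078439, φ2=0.6750113, Δφ=0.7828552, Δλ=-2.0249135 rad; a=sin²(Δφ/2)+cosφ1·cosφ2·sin²(Δλ/2)=0.7038705733; c=2·atan2(√a, √(1-a))=1.990775183; dist=6371·c=12683.229 ≈ 12683.2 km; running total=49589.1 km
Leg 4 bearing: y=sinΔλ·cosφ2=-0.70157487, x=cosφ1·sinφ2-sinφ1·cosφ2·cosΔλ=0.58441412; θ=atan2(y, x)=-50.2056° <0 so +360° → 309.7944° ≈ 309.8°
Leg 5: φ1=0.6750113, φ2=0.1137291, Δφ=-0.5612822, Δλ=0.2178031 rad; a=sin²(Δφ/2)+cosφ1·cosφ2·sin²(Δλ/2)=0.0858759594; c=2·atan2(√a, √(1-a))=0.594822312; dist=6371·c=3789.613 ≈ 3789.6 km; running total=53378.7 km
Leg 5 bearing: y=sinΔλ·cosφ2=0.21468922, x=cosφ1·sinφ2-sinφ1·cosφ2·cosΔλ=-0.51760376; θ=atan2(y, x)=157.4725° ≈ 157.5°
Leg 6: φ1=0.1137291, φ2=-0.6424225, Δφ=-0.7561517, Δλ=2.9913181 rad; a=sin²(Δφ/2)+cosφ1·cosφ2·sin²(Δλ/2)=0.9272509383; c=2·atan2(√a, √(1-a))=2.595387462; dist=6371·c=16535.214 ≈ 16535.2 km; running total=69913.9 km
Leg 6 bearing: y=sinΔλ·cosφ2=0.11986452, x=cosφ1·sinφ2-sinφ1·cosφ2·cosΔλ=-0.50542956; θ=atan2(y, x)=166.6586° ≈ 166.7°
Leg 7: φ1=-0.6424225, φ2=-0.5843868, Δφ=0.0580357, Δλ=-4.2839211 rad; a=sin²(Δφ/2)+cosφ1·cosφ2·sin²(Δλ/2)=0.4734554696; c=2·atan2(√a, √(1-a))=1.517682296; dist=6371·c=9669.154 ≈ 9669.2 km; running total=79583.1 km
Leg 7 bearing: y=sinΔλ·cosφ2=0.75865517, x=cosφ1·sinφ2-sinφ1·cosφ2·cosΔλ=-0.64932572; θ=atan2(y, x)=130.5599° ≈ 130.6°

Leg 1: dist=12406.3 km, bearing=1.8°
Leg 2: dist=15020.0 km, bearing=101.1°
Leg 3: dist=9479.6 km, bearing=94.3°
Leg 4: dist=12683.2 km, bearing=309.8°
Leg 5: dist=3789.6 km, bearing=157.5°
Leg 6: dist=16535.2 km, bearing=166.7°
Leg 7: dist=9669.2 km, bearing=130.6°
Total: 79583.1 km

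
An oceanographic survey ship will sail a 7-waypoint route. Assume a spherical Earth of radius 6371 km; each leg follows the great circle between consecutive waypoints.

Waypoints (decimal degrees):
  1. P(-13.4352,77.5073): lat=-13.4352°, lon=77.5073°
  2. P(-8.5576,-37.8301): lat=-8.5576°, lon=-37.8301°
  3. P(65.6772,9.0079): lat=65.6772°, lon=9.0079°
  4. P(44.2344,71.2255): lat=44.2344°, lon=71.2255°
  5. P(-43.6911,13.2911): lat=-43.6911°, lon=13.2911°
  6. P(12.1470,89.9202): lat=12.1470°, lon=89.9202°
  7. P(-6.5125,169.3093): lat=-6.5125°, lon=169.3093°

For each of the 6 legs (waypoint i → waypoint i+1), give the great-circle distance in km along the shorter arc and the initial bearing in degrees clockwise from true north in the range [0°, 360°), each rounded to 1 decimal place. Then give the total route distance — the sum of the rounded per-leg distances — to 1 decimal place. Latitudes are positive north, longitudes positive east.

Leg 1: φ1=-0.2344885, φ2=-0.1493583, Δφ=0.0851302, Δλ=-2.0130174 rad; a=sin²(Δφ/2)+cosφ1·cosφ2·sin²(Δλ/2)=0.6885142494; c=2·atan2(√a, √(1-a))=1.957382254; dist=6371·c=12470.482 ≈ 12470.5 km; running total=12470.5 km
Leg 1 bearing: y=sinΔλ·cosφ2=-0.89374115, x=cosφ1·sinφ2-sinφ1·cosφ2·cosΔλ=-0.24305611; θ=atan2(y, x)=-105.2139° <0 so +360° → 254.7861° ≈ 254.8°
Leg 2: φ1=-0.1493583, φ2=1.1462834, Δφ=1.2956417, Δλ=0.8174773 rad; a=sin²(Δφ/2)+cosφ1·cosφ2·sin²(Δλ/2)=0.4284912409; c=2·atan2(√a, √(1-a))=1.427286719; dist=6371·c=9093.244 ≈ 9093.2 km; running total=21563.7 km
Leg 2 bearing: y=sinΔλ·cosφ2=0.30043234, x=cosφ1·sinφ2-sinφ1·cosφ2·cosΔλ=0.94301983; θ=atan2(y, x)=17.6711° ≈ 17.7°
Leg 3: φ1=1.1462834, φ2=0.7720359, Δφ=-0.3742475, Δλ=1.0859020 rad; a=sin²(Δφ/2)+cosφ1·cosφ2·sin²(Δλ/2)=0.1133849968; c=2·atan2(√a, √(1-a))=0.686877236; dist=6371·c=4376.095 ≈ 4376.1 km; running total=25939.8 km
Leg 3 bearing: y=sinΔλ·cosφ2=0.63389773, x=cosφ1·sinφ2-sinφ1·cosφ2·cosΔλ=-0.01700090; θ=atan2(y, x)=91.5363° ≈ 91.5°
Leg 4: φ1=0.7720359, φ2=-0.7625535, Δφ=-1.5345895, Δλ=-1.0111460 rad; a=sin²(Δφ/2)+cosφ1·cosφ2·sin²(Δλ/2)=0.6034181085; c=2·atan2(√a, √(1-a))=1.779136465; dist=6371·c=11334.878 ≈ 11334.9 km; running total=37274.7 km
Leg 4 bearing: y=sinΔλ·cosφ2=-0.61276281, x=cosφ1·sinφ2-sinφ1·cosφ2·cosΔλ=-0.76271916; θ=atan2(y, x)=-141.2219° <0 so +360° → 218.7781° ≈ 218.8°
Leg 5: φ1=-0.7625535, φ2=0.2120051, Δφ=0.9745587, Δλ=1.3374301 rad; a=sin²(Δφ/2)+cosφ1·cosφ2·sin²(Δλ/2)=0.4909411365; c=2·atan2(√a, √(1-a))=1.552677608; dist=6371·c=9892.109 ≈ 9892.1 km; running total=47166.8 km
Leg 5 bearing: y=sinΔλ·cosφ2=0.95111130, x=cosφ1·sinφ2-sinφ1·cosφ2·cosΔλ=0.30831646; θ=atan2(y, x)=72.0391° ≈ 72.0°
Leg 6: φ1=0.2120051, φ2=-0.1136646, Δφ=-0.3256697, Δλ=1.3856012 rad; a=sin²(Δφ/2)+cosφ1·cosφ2·sin²(Δλ/2)=0.4225059262; c=2·atan2(√a, √(1-a))=1.415180871; dist=6371·c=9016.117 ≈ 9016.1 km; running total=56182.9 km
Leg 6 bearing: y=sinΔλ·cosφ2=0.97655781, x=cosφ1·sinφ2-sinφ1·cosφ2·cosΔλ=-0.14937708; θ=atan2(y, x)=98.6967° ≈ 98.7°

Leg 1: dist=12470.5 km, bearing=254.8°
Leg 2: dist=9093.2 km, bearing=17.7°
Leg 3: dist=4376.1 km, bearing=91.5°
Leg 4: dist=11334.9 km, bearing=218.8°
Leg 5: dist=9892.1 km, bearing=72.0°
Leg 6: dist=9016.1 km, bearing=98.7°
Total: 56182.9 km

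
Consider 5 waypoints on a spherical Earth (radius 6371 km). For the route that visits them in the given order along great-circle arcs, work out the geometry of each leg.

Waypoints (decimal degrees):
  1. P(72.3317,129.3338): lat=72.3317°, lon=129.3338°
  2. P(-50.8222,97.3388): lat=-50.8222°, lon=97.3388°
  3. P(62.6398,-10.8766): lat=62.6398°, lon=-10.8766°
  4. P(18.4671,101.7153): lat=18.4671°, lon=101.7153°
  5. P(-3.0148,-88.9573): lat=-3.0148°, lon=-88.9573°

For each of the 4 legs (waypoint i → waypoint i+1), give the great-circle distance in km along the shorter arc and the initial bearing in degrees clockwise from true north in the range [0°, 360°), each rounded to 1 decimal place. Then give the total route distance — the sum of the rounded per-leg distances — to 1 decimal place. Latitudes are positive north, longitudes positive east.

Leg 1: dist=13918.4 km, bearing=204.2°
Leg 2: dist=15699.6 km, bearing=315.8°
Leg 3: dist=9280.6 km, bearing=61.8°
Leg 4: dist=17940.9 km, bearing=35.3°
Total: 56839.5 km

Leg 1: φ1=1.2624263, φ2=-0.8870147, Δφ=-2.1494410, Δλ=-0.5584181 rad; a=sin²(Δφ/2)+cosφ1·cosφ2·sin²(Δλ/2)=0.7880075964; c=2·atan2(√a, √(1-a))=2.184641851; dist=6371·c=13918.353 ≈ 13918.4 km; running total=13918.4 km
Leg 1 bearing: y=sinΔλ·cosφ2=-0.33471861, x=cosφ1·sinφ2-sinφ1·cosφ2·cosΔλ=-0.74576803; θ=atan2(y, x)=-155.8283° <0 so +360° → 204.1717° ≈ 204.2°
Leg 2: φ1=-0.8870147, φ2=1.0932708, Δφ=1.9802855, Δλ=-1.8887150 rad; a=sin²(Δφ/2)+cosφ1·cosφ2·sin²(Δλ/2)=0.8896137788; c=2·atan2(√a, √(1-a))=2.464228724; dist=6371·c=15699.601 ≈ 15699.6 km; running total=29618.0 km
Leg 2 bearing: y=sinΔλ·cosφ2=-0.43655237, x=cosφ1·sinφ2-sinφ1·cosφ2·cosΔλ=0.44969594; θ=atan2(y, x)=-44.1503° <0 so +360° → 315.8497° ≈ 315.8°
Leg 3: φ1=1.0932708, φ2=0.3223117, Δφ=-0.7709591, Δλ=1.9650994 rad; a=sin²(Δφ/2)+cosφ1·cosφ2·sin²(Δλ/2)=0.4430691702; c=2·atan2(√a, √(1-a))=1.456687195; dist=6371·c=9280.554 ≈ 9280.6 km; running total=38898.6 km
Leg 3 bearing: y=sinΔλ·cosφ2=0.87572167, x=cosφ1·sinφ2-sinφ1·cosφ2·cosΔλ=0.46919833; θ=atan2(y, x)=61.8183° ≈ 61.8°
Leg 4: φ1=0.3223117, φ2=-0.0526182, Δφ=-0.3749299, Δλ=-3.3278647 rad; a=sin²(Δφ/2)+cosφ1·cosφ2·sin²(Δλ/2)=0.9737337795; c=2·atan2(√a, √(1-a))=2.816019504; dist=6371·c=17940.860 ≈ 17940.9 km; running total=56839.5 km
Leg 4 bearing: y=sinΔλ·cosφ2=0.18494037, x=cosφ1·sinφ2-sinφ1·cosφ2·cosΔλ=0.26096414; θ=atan2(y, x)=35.3245° ≈ 35.3°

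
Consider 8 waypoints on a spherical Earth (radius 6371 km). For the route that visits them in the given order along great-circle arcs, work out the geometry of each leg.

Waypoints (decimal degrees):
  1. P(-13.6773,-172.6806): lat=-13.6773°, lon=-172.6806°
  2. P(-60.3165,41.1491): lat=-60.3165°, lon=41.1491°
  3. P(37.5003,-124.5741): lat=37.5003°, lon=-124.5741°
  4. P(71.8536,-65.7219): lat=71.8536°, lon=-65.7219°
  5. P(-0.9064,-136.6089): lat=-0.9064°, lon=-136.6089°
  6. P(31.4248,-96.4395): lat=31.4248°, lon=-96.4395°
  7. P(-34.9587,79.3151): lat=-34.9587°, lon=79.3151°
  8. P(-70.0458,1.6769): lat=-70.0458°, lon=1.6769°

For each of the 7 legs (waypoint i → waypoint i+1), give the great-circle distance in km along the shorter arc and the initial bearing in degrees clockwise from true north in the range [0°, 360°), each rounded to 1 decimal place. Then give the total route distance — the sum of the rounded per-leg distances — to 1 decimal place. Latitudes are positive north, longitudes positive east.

Leg 1: φ1=-0.2387139, φ2=-1.0527215, Δφ=-0.8140076, Δλ=3.7320323 rad; a=sin²(Δφ/2)+cosφ1·cosφ2·sin²(Δλ/2)=0.5971390368; c=2·atan2(√a, √(1-a))=1.766317774; dist=6371·c=11253.211 ≈ 11253.2 km; running total=11253.2 km
Leg 1 bearing: y=sinΔλ·cosφ2=-0.27569559, x=cosφ1·sinφ2-sinφ1·cosφ2·cosΔλ=-0.94140744; θ=atan2(y, x)=-163.6771° <0 so +360° → 196.3229° ≈ 196.3°
Leg 2: φ1=-1.0527215, φ2=0.6545037, Δφ=1.7072252, Δλ=-2.8924155 rad; a=sin²(Δφ/2)+cosφ1·cosφ2·sin²(Δλ/2)=0.9548099517; c=2·atan2(√a, √(1-a))=2.713164548; dist=6371·c=17285.571 ≈ 17285.6 km; running total=28538.8 km
Leg 2 bearing: y=sinΔλ·cosφ2=-0.19564540, x=cosφ1·sinφ2-sinφ1·cosφ2·cosΔλ=-0.36648944; θ=atan2(y, x)=-151.9051° <0 so +360° → 208.0949° ≈ 208.1°
Leg 3: φ1=0.6545037, φ2=1.2540819, Δφ=0.5995782, Δλ=1.0271647 rad; a=sin²(Δφ/2)+cosφ1·cosφ2·sin²(Δλ/2)=0.1468537878; c=2·atan2(√a, √(1-a))=0.786549176; dist=6371·c=5011.105 ≈ 5011.1 km; running total=33549.9 km
Leg 3 bearing: y=sinΔλ·cosφ2=0.26654673, x=cosφ1·sinφ2-sinφ1·cosφ2·cosΔλ=0.65582303; θ=atan2(y, x)=22.1183° ≈ 22.1°
Leg 4: φ1=1.2540819, φ2=-0.0158197, Δφ=-1.2699016, Δλ=-1.2372115 rad; a=sin²(Δφ/2)+cosφ1·cosφ2·sin²(Δλ/2)=0.4565337409; c=2·atan2(√a, √(1-a))=1.483753939; dist=6371·c=9452.996 ≈ 9453.0 km; running total=43002.9 km
Leg 4 bearing: y=sinΔλ·cosφ2=-0.94475641, x=cosφ1·sinφ2-sinφ1·cosφ2·cosΔλ=-0.31603490; θ=atan2(y, x)=-108.4958° <0 so +360° → 251.5042° ≈ 251.5°
Leg 5: φ1=-0.0158197, φ2=0.5484662, Δφ=0.5642859, Δλ=0.7010883 rad; a=sin²(Δφ/2)+cosφ1·cosφ2·sin²(Δλ/2)=0.1781344111; c=2·atan2(√a, √(1-a))=0.871432248; dist=6371·c=5551.895 ≈ 5551.9 km; running total=48554.8 km
Leg 5 bearing: y=sinΔλ·cosφ2=0.55043714, x=cosφ1·sinφ2-sinφ1·cosφ2·cosΔλ=0.53162874; θ=atan2(y, x)=45.9958° ≈ 46.0°
Leg 6: φ1=0.5484662, φ2=-0.6101444, Δφ=-1.1586106, Δλ=3.0674964 rad; a=sin²(Δφ/2)+cosφ1·cosφ2·sin²(Δλ/2)=0.9980897817; c=2·atan2(√a, √(1-a))=3.054152712; dist=6371·c=19458.007 ≈ 19458.0 km; running total=68012.8 km
Leg 6 bearing: y=sinΔλ·cosφ2=0.06067113, x=cosφ1·sinφ2-sinφ1·cosφ2·cosΔλ=-0.06281156; θ=atan2(y, x)=135.9931° ≈ 136.0°
Leg 7: φ1=-0.6101444, φ2=-1.2225298, Δφ=-0.6123854, Δλ=-1.3550422 rad; a=sin²(Δφ/2)+cosφ1·cosφ2·sin²(Δλ/2)=0.2007676629; c=2·atan2(√a, √(1-a))=0.929212997; dist=6371·c=5920.016 ≈ 5920.0 km; running total=73932.8 km
Leg 7 bearing: y=sinΔλ·cosφ2=-0.33335664, x=cosφ1·sinφ2-sinφ1·cosφ2·cosΔλ=-0.72850078; θ=atan2(y, x)=-155.4115° <0 so +360° → 204.5885° ≈ 204.6°

Leg 1: dist=11253.2 km, bearing=196.3°
Leg 2: dist=17285.6 km, bearing=208.1°
Leg 3: dist=5011.1 km, bearing=22.1°
Leg 4: dist=9453.0 km, bearing=251.5°
Leg 5: dist=5551.9 km, bearing=46.0°
Leg 6: dist=19458.0 km, bearing=136.0°
Leg 7: dist=5920.0 km, bearing=204.6°
Total: 73932.8 km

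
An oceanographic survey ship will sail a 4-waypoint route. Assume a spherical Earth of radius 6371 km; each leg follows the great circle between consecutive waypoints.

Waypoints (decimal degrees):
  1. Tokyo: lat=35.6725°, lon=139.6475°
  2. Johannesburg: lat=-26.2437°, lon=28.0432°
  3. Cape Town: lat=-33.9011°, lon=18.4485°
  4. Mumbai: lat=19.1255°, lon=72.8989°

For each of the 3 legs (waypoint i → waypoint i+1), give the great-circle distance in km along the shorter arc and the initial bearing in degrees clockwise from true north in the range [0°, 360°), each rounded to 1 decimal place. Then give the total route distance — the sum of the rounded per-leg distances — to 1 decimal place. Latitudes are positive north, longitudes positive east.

Leg 1: φ1=0.6226026, φ2=-0.4580390, Δφ=-1.0806416, Δλ=-1.9478625 rad; a=sin²(Δφ/2)+cosφ1·cosφ2·sin²(Δλ/2)=0.7630698902; c=2·atan2(√a, √(1-a))=2.124851175; dist=6371·c=13537.427 ≈ 13537.4 km; running total=13537.4 km
Leg 1 bearing: y=sinΔλ·cosφ2=-0.83391162, x=cosφ1·sinφ2-sinφ1·cosφ2·cosΔλ=-0.16663838; θ=atan2(y, x)=-101.3004° <0 so +360° → 258.6996° ≈ 258.7°
Leg 2: φ1=-0.4580390, φ2=-0.5916858, Δφ=-0.1336468, Δλ=-0.1674591 rad; a=sin²(Δφ/2)+cosφ1·cosφ2·sin²(Δλ/2)=0.0096655847; c=2·atan2(√a, √(1-a))=0.196945550; dist=6371·c=1254.740 ≈ 1254.7 km; running total=14792.1 km
Leg 2 bearing: y=sinΔλ·cosφ2=-0.13834262, x=cosφ1·sinφ2-sinφ1·cosφ2·cosΔλ=-0.13838339; θ=atan2(y, x)=-135.0084° <0 so +360° → 224.9916° ≈ 225.0°
Leg 3: φ1=-0.5916858, φ2=0.3338029, Δφ=0.9254888, Δλ=0.9503388 rad; a=sin²(Δφ/2)+cosφ1·cosφ2·sin²(Δλ/2)=0.3634055415; c=2·atan2(√a, √(1-a))=1.294089829; dist=6371·c=8244.646 ≈ 8244.6 km; running total=23036.7 km
Leg 3 bearing: y=sinΔλ·cosφ2=0.76870369, x=cosφ1·sinφ2-sinφ1·cosφ2·cosΔλ=0.57832729; θ=atan2(y, x)=53.0444° ≈ 53.0°

Leg 1: dist=13537.4 km, bearing=258.7°
Leg 2: dist=1254.7 km, bearing=225.0°
Leg 3: dist=8244.6 km, bearing=53.0°
Total: 23036.7 km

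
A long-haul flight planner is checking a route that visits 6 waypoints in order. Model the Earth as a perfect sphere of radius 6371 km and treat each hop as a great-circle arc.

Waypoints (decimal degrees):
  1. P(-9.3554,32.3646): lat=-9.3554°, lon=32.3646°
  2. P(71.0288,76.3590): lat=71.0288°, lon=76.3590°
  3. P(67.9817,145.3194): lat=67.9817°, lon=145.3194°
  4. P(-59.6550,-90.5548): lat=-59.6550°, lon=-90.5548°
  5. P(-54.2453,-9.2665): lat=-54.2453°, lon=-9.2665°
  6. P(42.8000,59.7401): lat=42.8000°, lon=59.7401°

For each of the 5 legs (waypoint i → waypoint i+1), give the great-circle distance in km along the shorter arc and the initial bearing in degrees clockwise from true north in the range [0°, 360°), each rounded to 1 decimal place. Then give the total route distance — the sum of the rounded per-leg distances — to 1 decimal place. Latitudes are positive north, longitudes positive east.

Leg 1: φ1=-0.1632825, φ2=1.2396864, Δφ=1.4029690, Δλ=0.7678471 rad; a=sin²(Δφ/2)+cosφ1·cosφ2·sin²(Δλ/2)=0.4614823064; c=2·atan2(√a, √(1-a))=1.493684542; dist=6371·c=9516.264 ≈ 9516.3 km; running total=9516.3 km
Leg 1 bearing: y=sinΔλ·cosφ2=0.22580561, x=cosφ1·sinφ2-sinφ1·cosφ2·cosΔλ=0.97112171; θ=atan2(y, x)=13.0898° ≈ 13.1°
Leg 2: φ1=1.2396864, φ2=1.1865045, Δφ=-0.0531819, Δλ=1.2035860 rad; a=sin²(Δφ/2)+cosφ1·cosφ2·sin²(Δλ/2)=0.0397680735; c=2·atan2(√a, √(1-a))=0.401530647; dist=6371·c=2558.152 ≈ 2558.2 km; running total=12074.5 km
Leg 2 bearing: y=sinΔλ·cosφ2=0.34990889, x=cosφ1·sinφ2-sinφ1·cosφ2·cosΔλ=0.17409785; θ=atan2(y, x)=63.5473° ≈ 63.5°
Leg 3: φ1=1.1865045, φ2=-1.0411762, Δφ=-2.2276807, Δλ=-4.1167814 rad; a=sin²(Δφ/2)+cosφ1·cosφ2·sin²(Δλ/2)=0.9531563783; c=2·atan2(√a, √(1-a))=2.705272100; dist=6371·c=17235.289 ≈ 17235.3 km; running total=29309.8 km
Leg 3 bearing: y=sinΔλ·cosφ2=0.41821312, x=cosφ1·sinφ2-sinφ1·cosφ2·cosΔλ=-0.06078632; θ=atan2(y, x)=98.2699° ≈ 98.3°
Leg 4: φ1=-1.0411762, φ2=-0.9467591, Δφ=0.0944171, Δλ=1.4187485 rad; a=sin²(Δφ/2)+cosφ1·cosφ2·sin²(Δλ/2)=0.1274710253; c=2·atan2(√a, √(1-a))=0.730174609; dist=6371·c=4651.942 ≈ 4651.9 km; running total=33961.7 km
Leg 4 bearing: y=sinΔλ·cosφ2=0.57757497, x=cosφ1·sinφ2-sinφ1·cosφ2·cosΔλ=-0.33361026; θ=atan2(y, x)=120.0110° ≈ 120.0°
Leg 5: φ1=-0.9467591, φ2=0.7470009, Δφ=1.6937600, Δλ=1.2043924 rad; a=sin²(Δφ/2)+cosφ1·cosφ2·sin²(Δλ/2)=0.6988936189; c=2·atan2(√a, √(1-a))=1.979900120; dist=6371·c=12613.944 ≈ 12613.9 km; running total=46575.6 km
Leg 5 bearing: y=sinΔλ·cosφ2=0.68502612, x=cosφ1·sinφ2-sinφ1·cosφ2·cosΔλ=0.61033149; θ=atan2(y, x)=48.3002° ≈ 48.3°

Leg 1: dist=9516.3 km, bearing=13.1°
Leg 2: dist=2558.2 km, bearing=63.5°
Leg 3: dist=17235.3 km, bearing=98.3°
Leg 4: dist=4651.9 km, bearing=120.0°
Leg 5: dist=12613.9 km, bearing=48.3°
Total: 46575.6 km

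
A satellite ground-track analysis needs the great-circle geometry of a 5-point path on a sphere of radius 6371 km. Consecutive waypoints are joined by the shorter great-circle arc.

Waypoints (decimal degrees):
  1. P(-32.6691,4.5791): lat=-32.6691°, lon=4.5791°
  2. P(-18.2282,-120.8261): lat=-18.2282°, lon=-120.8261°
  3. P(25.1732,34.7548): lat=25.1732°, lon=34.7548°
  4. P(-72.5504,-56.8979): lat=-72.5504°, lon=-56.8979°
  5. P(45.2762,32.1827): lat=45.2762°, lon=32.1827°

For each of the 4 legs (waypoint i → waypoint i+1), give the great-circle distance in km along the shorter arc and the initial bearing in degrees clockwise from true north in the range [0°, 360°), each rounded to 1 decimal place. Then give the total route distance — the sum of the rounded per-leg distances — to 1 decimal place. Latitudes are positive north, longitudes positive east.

Leg 1: dist=11911.3 km, bearing=234.1°
Leg 2: dist=17381.4 km, bearing=68.7°
Leg 3: dist=12724.2 km, bearing=199.2°
Leg 4: dist=14723.3 km, bearing=72.4°
Total: 56740.2 km

Leg 1: φ1=-0.5701834, φ2=-0.3181421, Δφ=0.2520413, Δλ=-2.1887336 rad; a=sin²(Δφ/2)+cosφ1·cosφ2·sin²(Δλ/2)=0.6471910247; c=2·atan2(√a, √(1-a))=1.869605178; dist=6371·c=11911.255 ≈ 11911.3 km; running total=11911.3 km
Leg 1 bearing: y=sinΔλ·cosφ2=-0.77417329, x=cosφ1·sinφ2-sinφ1·cosφ2·cosΔλ=-0.56035251; θ=atan2(y, x)=-125.8973° <0 so +360° → 234.1027° ≈ 234.1°
Leg 2: φ1=-0.3181421, φ2=0.4393552, Δφ=0.7574973, Δλ=2.7153990 rad; a=sin²(Δφ/2)+cosφ1·cosφ2·sin²(Δλ/2)=0.9578835076; c=2·atan2(√a, √(1-a))=2.728209487; dist=6371·c=17381.423 ≈ 17381.4 km; running total=29292.7 km
Leg 2 bearing: y=sinΔλ·cosφ2=0.37414503, x=cosφ1·sinφ2-sinφ1·cosφ2·cosΔλ=0.14624046; θ=atan2(y, x)=68.6512° ≈ 68.7°
Leg 3: φ1=0.4393552, φ2=-1.2662434, Δφ=-1.7055986, Δλ=-1.5996414 rad; a=sin²(Δφ/2)+cosφ1·cosφ2·sin²(Δλ/2)=0.7068043455; c=2·atan2(√a, √(1-a))=1.997210451; dist=6371·c=12724.228 ≈ 12724.2 km; running total=42016.9 km
Leg 3 bearing: y=sinΔλ·cosφ2=-0.29974201, x=cosφ1·sinφ2-sinφ1·cosφ2·cosΔλ=-0.85969912; θ=atan2(y, x)=-160.7784° <0 so +360° → 199.2216° ≈ 199.2°
Leg 4: φ1=-1.2662434, φ2=0.7902188, Δφ=2.0564621, Δλ=1.5547498 rad; a=sin²(Δφ/2)+cosφ1·cosφ2·sin²(Δλ/2)=0.8372122883; c=2·atan2(√a, √(1-a))=2.310981408; dist=6371·c=14723.263 ≈ 14723.3 km; running total=56740.2 km
Leg 4 bearing: y=sinΔλ·cosφ2=0.70359930, x=cosφ1·sinφ2-sinφ1·cosφ2·cosΔλ=0.22382920; θ=atan2(y, x)=72.3531° ≈ 72.4°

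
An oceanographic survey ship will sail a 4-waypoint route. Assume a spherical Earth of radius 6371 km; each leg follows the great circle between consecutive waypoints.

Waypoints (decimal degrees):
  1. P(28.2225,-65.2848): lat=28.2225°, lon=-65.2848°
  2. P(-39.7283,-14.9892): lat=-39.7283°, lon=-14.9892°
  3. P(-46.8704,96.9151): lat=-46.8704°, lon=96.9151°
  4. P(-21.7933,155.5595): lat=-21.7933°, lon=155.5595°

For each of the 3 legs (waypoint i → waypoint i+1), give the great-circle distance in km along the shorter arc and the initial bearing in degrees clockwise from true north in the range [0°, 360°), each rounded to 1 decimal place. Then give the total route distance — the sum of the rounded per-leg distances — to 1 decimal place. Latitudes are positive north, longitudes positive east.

Leg 1: φ1=0.4925755, φ2=-0.6933896, Δφ=-1.1859652, Δλ=0.8778238 rad; a=sin²(Δφ/2)+cosφ1·cosφ2·sin²(Δλ/2)=0.4346738056; c=2·atan2(√a, √(1-a))=1.439769346; dist=6371·c=9172.771 ≈ 9172.8 km; running total=9172.8 km
Leg 1 bearing: y=sinΔλ·cosφ2=0.59169513, x=cosφ1·sinφ2-sinφ1·cosφ2·cosΔλ=-0.79550414; θ=atan2(y, x)=143.3582° ≈ 143.4°
Leg 2: φ1=-0.6933896, φ2=-0.8180428, Δφ=-0.1246532, Δλ=1.9530985 rad; a=sin²(Δφ/2)+cosφ1·cosφ2·sin²(Δλ/2)=0.3648460279; c=2·atan2(√a, √(1-a))=1.297083459; dist=6371·c=8263.719 ≈ 8263.7 km; running total=17436.5 km
Leg 2 bearing: y=sinΔλ·cosφ2=0.63429695, x=cosφ1·sinφ2-sinφ1·cosφ2·cosΔλ=-0.72429345; θ=atan2(y, x)=138.7899° ≈ 138.8°
Leg 3: φ1=-0.8180428, φ2=-0.3803648, Δφ=0.4376780, Δλ=1.0235379 rad; a=sin²(Δφ/2)+cosφ1·cosφ2·sin²(Δλ/2)=0.1993699642; c=2·atan2(√a, √(1-a))=0.925719196; dist=6371·c=5897.757 ≈ 5897.8 km; running total=23334.3 km
Leg 3 bearing: y=sinΔλ·cosφ2=0.79292153, x=cosφ1·sinφ2-sinφ1·cosφ2·cosΔλ=0.09880169; θ=atan2(y, x)=82.8973° ≈ 82.9°

Leg 1: dist=9172.8 km, bearing=143.4°
Leg 2: dist=8263.7 km, bearing=138.8°
Leg 3: dist=5897.8 km, bearing=82.9°
Total: 23334.3 km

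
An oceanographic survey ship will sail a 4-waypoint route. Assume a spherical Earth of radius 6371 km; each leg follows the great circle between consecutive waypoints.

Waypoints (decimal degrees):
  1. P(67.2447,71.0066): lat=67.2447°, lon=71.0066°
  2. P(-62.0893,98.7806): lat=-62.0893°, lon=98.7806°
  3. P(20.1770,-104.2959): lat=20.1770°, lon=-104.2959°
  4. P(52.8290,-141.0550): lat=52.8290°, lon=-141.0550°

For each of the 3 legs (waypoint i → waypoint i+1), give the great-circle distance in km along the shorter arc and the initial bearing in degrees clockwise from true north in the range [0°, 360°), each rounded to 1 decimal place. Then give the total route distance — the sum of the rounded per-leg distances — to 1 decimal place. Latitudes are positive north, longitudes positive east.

Leg 1: dist=14555.1 km, bearing=163.2°
Leg 2: dist=15028.5 km, bearing=148.6°
Leg 3: dist=4801.5 km, bearing=328.1°
Total: 34385.1 km

Leg 1: φ1=1.1736414, φ2=-1.0836627, Δφ=-2.2573041, Δλ=0.4847477 rad; a=sin²(Δφ/2)+cosφ1·cosφ2·sin²(Δλ/2)=0.8273495632; c=2·atan2(√a, √(1-a))=2.284580839; dist=6371·c=14555.065 ≈ 14555.1 km; running total=14555.1 km
Leg 1 bearing: y=sinΔλ·cosφ2=0.21812526, x=cosφ1·sinφ2-sinφ1·cosφ2·cosΔλ=-0.72373367; θ=atan2(y, x)=163.2278° ≈ 163.2°
Leg 2: φ1=-1.0836627, φ2=0.3521551, Δφ=1.4358178, Δλ=-3.5443536 rad; a=sin²(Δφ/2)+cosφ1·cosφ2·sin²(Δλ/2)=0.8545054569; c=2·atan2(√a, √(1-a))=2.358890979; dist=6371·c=15028.494 ≈ 15028.5 km; running total=29583.6 km
Leg 2 bearing: y=sinΔλ·cosφ2=0.36790585, x=cosφ1·sinφ2-sinφ1·cosφ2·cosΔλ=-0.60162181; θ=atan2(y, x)=148.5532° ≈ 148.6°
Leg 3: φ1=0.3521551, φ2=0.9220400, Δφ=0.5698849, Δλ=-0.6415673 rad; a=sin²(Δφ/2)+cosφ1·cosφ2·sin²(Δλ/2)=0.1354016129; c=2·atan2(√a, √(1-a))=0.753648896; dist=6371·c=4801.497 ≈ 4801.5 km; running total=34385.1 km
Leg 3 bearing: y=sinΔλ·cosφ2=-0.36158214, x=cosφ1·sinφ2-sinφ1·cosφ2·cosΔλ=0.58097368; θ=atan2(y, x)=-31.8970° <0 so +360° → 328.1030° ≈ 328.1°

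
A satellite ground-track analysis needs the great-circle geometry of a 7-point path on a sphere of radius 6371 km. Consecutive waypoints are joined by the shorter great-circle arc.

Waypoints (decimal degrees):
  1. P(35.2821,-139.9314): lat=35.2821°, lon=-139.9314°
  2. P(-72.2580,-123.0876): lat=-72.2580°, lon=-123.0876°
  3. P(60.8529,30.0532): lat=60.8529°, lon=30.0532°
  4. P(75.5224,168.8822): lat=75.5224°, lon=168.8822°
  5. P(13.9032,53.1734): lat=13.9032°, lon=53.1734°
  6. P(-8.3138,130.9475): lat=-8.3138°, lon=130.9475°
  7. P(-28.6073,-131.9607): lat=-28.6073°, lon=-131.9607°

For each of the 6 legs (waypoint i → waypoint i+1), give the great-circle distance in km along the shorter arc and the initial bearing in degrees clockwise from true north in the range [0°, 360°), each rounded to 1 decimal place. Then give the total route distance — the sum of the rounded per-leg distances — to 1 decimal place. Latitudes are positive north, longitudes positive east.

Leg 1: dist=12029.3 km, bearing=174.7°
Leg 2: dist=18306.2 km, bearing=123.9°
Leg 3: dist=4566.1 km, bearing=14.5°
Leg 4: dist=9193.8 km, bearing=298.1°
Leg 5: dist=8927.9 km, bearing=101.2°
Leg 6: dist=10249.8 km, bearing=119.3°
Total: 63273.1 km

Leg 1: φ1=0.6157888, φ2=-1.2611400, Δφ=-1.8769288, Δλ=0.2939798 rad; a=sin²(Δφ/2)+cosφ1·cosφ2·sin²(Δλ/2)=0.6560226731; c=2·atan2(√a, √(1-a))=1.888141444; dist=6371·c=12029.349 ≈ 12029.3 km; running total=12029.3 km
Leg 1 bearing: y=sinΔλ·cosφ2=0.08830002, x=cosφ1·sinφ2-sinφ1·cosφ2·cosΔλ=-0.94595497; θ=atan2(y, x)=174.6672° ≈ 174.7°
Leg 2: φ1=-1.2611400, φ2=1.0620835, Δφ=2.3232235, Δλ=2.6728112 rad; a=sin²(Δφ/2)+cosφ1·cosφ2·sin²(Δλ/2)=0.9821209505; c=2·atan2(√a, √(1-a))=2.873364163; dist=6371·c=18306.203 ≈ 18306.2 km; running total=30335.5 km
Leg 2 bearing: y=sinΔλ·cosφ2=0.22005055, x=cosφ1·sinφ2-sinφ1·cosφ2·cosΔλ=-0.14770007; θ=atan2(y, x)=123.8699° ≈ 123.9°
Leg 3: φ1=1.0620835, φ2=1.3181145, Δφ=0.2560311, Δλ=2.4230231 rad; a=sin²(Δφ/2)+cosφ1·cosφ2·sin²(Δλ/2)=0.1230095533; c=2·atan2(√a, √(1-a))=0.716694988; dist=6371·c=4566.064 ≈ 4566.1 km; running total=34901.6 km
Leg 3 bearing: y=sinΔλ·cosφ2=0.16457811, x=cosφ1·sinφ2-sinφ1·cosφ2·cosΔλ=0.63594564; θ=atan2(y, x)=14.5094° ≈ 14.5°
Leg 4: φ1=1.3181145, φ2=0.2426566, Δφ=-1.0754579, Δλ=-2.0194995 rad; a=sin²(Δφ/2)+cosφ1·cosφ2·sin²(Δλ/2)=0.4363102782; c=2·atan2(√a, √(1-a))=1.443069877; dist=6371·c=9193.798 ≈ 9193.8 km; running total=44095.4 km
Leg 4 bearing: y=sinΔλ·cosφ2=-0.87461356, x=cosφ1·sinφ2-sinφ1·cosφ2·cosΔλ=0.46778798; θ=atan2(y, x)=-61.8599° <0 so +360° → 298.1401° ≈ 298.1°
Leg 5: φ1=0.2426566, φ2=-0.1451032, Δφ=-0.3877598, Δλ=1.3574141 rad; a=sin²(Δφ/2)+cosφ1·cosφ2·sin²(Δλ/2)=0.4156706323; c=2·atan2(√a, √(1-a))=1.401327575; dist=6371·c=8927.858 ≈ 8927.9 km; running total=53023.3 km
Leg 5 bearing: y=sinΔλ·cosφ2=0.96704960, x=cosφ1·sinφ2-sinφ1·cosφ2·cosΔλ=-0.19070737; θ=atan2(y, x)=101.1559° ≈ 101.2°
Leg 6: φ1=-0.1451032, φ2=-0.4992916, Δφ=-0.3541884, Δλ=-4.5886137 rad; a=sin²(Δφ/2)+cosφ1·cosφ2·sin²(Δλ/2)=0.5190081618; c=2·atan2(√a, √(1-a))=1.608821814; dist=6371·c=10249.804 ≈ 10249.8 km; running total=63273.1 km
Leg 6 bearing: y=sinΔλ·cosφ2=0.87120554, x=cosφ1·sinφ2-sinφ1·cosφ2·cosΔλ=-0.48944424; θ=atan2(y, x)=119.3273° ≈ 119.3°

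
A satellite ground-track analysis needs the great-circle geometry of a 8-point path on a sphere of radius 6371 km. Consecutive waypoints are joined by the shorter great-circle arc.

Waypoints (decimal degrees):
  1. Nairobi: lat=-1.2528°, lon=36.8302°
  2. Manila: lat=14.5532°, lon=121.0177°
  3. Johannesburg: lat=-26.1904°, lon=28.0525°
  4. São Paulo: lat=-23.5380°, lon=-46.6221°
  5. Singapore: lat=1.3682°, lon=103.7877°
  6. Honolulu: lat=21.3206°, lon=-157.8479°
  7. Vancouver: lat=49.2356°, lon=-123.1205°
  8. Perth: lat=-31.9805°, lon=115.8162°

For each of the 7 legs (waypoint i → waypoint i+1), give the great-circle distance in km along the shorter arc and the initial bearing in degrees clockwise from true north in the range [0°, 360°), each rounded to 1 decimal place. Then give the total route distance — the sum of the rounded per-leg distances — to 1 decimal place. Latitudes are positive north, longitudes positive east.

Leg 1: φ1=-0.0218655, φ2=0.2540013, Δφ=0.2758667, Δλ=1.4693491 rad; a=sin²(Δφ/2)+cosφ1·cosφ2·sin²(Δλ/2)=0.4537466824; c=2·atan2(√a, √(1-a))=1.478157244; dist=6371·c=9417.340 ≈ 9417.3 km; running total=9417.3 km
Leg 1 bearing: y=sinΔλ·cosφ2=0.96293834, x=cosφ1·sinφ2-sinφ1·cosφ2·cosΔλ=0.25336194; θ=atan2(y, x)=75.2588° ≈ 75.3°
Leg 2: φ1=0.2540013, φ2=-0.4571087, Δφ=-0.7111100, Δλ=-1.6225488 rad; a=sin²(Δφ/2)+cosφ1·cosφ2·sin²(Δλ/2)=0.5779162086; c=2·atan2(√a, √(1-a))=1.727266436; dist=6371·c=11004.414 ≈ 11004.4 km; running total=20421.7 km
Leg 2 bearing: y=sinΔλ·cosφ2=-0.89613093, x=cosφ1·sinφ2-sinφ1·cosφ2·cosΔλ=-0.41553053; θ=atan2(y, x)=-114.8769° <0 so +360° → 245.1231° ≈ 245.1°
Leg 3: φ1=-0.4571087, φ2=-0.4108156, Δφ=0.0462931, Δλ=-1.3033176 rad; a=sin²(Δφ/2)+cosφ1·cosφ2·sin²(Δλ/2)=0.3031546305; c=2·atan2(√a, √(1-a))=1.166153193; dist=6371·c=7429.562 ≈ 7429.6 km; running total=27851.3 km
Leg 3 bearing: y=sinΔλ·cosφ2=-0.88419448, x=cosφ1·sinφ2-sinφ1·cosφ2·cosΔλ=-0.25141145; θ=atan2(y, x)=-105.8725° <0 so +360° → 254.1275° ≈ 254.1°
Leg 4: φ1=-0.4108156, φ2=0.0238796, Δφ=0.4346952, Δλ=2.6251462 rad; a=sin²(Δφ/2)+cosφ1·cosφ2·sin²(Δλ/2)=0.9032673478; c=2·atan2(√a, √(1-a))=2.509063174; dist=6371·c=15985.241 ≈ 15985.2 km; running total=43836.5 km
Leg 4 bearing: y=sinΔλ·cosφ2=0.49365236, x=cosφ1·sinφ2-sinφ1·cosφ2·cosΔλ=-0.32528316; θ=atan2(y, x)=123.3822° ≈ 123.4°
Leg 5: φ1=0.0238796, φ2=0.3721147, Δφ=0.3482351, Δλ=-4.5664027 rad; a=sin²(Δφ/2)+cosφ1·cosφ2·sin²(Δλ/2)=0.5633962288; c=2·atan2(√a, √(1-a))=1.697930992; dist=6371·c=10817.518 ≈ 10817.5 km; running total=54654.0 km
Leg 5 bearing: y=sinΔλ·cosφ2=0.92165147, x=cosφ1·sinφ2-sinφ1·cosφ2·cosΔλ=0.36671820; θ=atan2(y, x)=68.3028° ≈ 68.3°
Leg 6: φ1=0.3721147, φ2=0.8593233, Δφ=0.4872087, Δλ=0.6061075 rad; a=sin²(Δφ/2)+cosφ1·cosφ2·sin²(Δλ/2)=0.1123528407; c=2·atan2(√a, √(1-a))=0.683615376; dist=6371·c=4355.314 ≈ 4355.3 km; running total=59009.3 km
Leg 6 bearing: y=sinΔλ·cosφ2=0.37196781, x=cosφ1·sinφ2-sinφ1·cosφ2·cosΔλ=0.51044947; θ=atan2(y, x)=36.0811° ≈ 36.1°
Leg 7: φ1=0.8593233, φ2=-0.5581650, Δφ=-1.4174884, Δλ=4.1702321 rad; a=sin²(Δφ/2)+cosφ1·cosφ2·sin²(Δλ/2)=0.8434606464; c=2·atan2(√a, √(1-a))=2.328040477; dist=6371·c=14831.946 ≈ 14831.9 km; running total=73841.2 km
Leg 7 bearing: y=sinΔλ·cosφ2=-0.72659055, x=cosφ1·sinφ2-sinφ1·cosφ2·cosΔλ=-0.01432851; θ=atan2(y, x)=-91.1297° <0 so +360° → 268.8703° ≈ 268.9°

Leg 1: dist=9417.3 km, bearing=75.3°
Leg 2: dist=11004.4 km, bearing=245.1°
Leg 3: dist=7429.6 km, bearing=254.1°
Leg 4: dist=15985.2 km, bearing=123.4°
Leg 5: dist=10817.5 km, bearing=68.3°
Leg 6: dist=4355.3 km, bearing=36.1°
Leg 7: dist=14831.9 km, bearing=268.9°
Total: 73841.2 km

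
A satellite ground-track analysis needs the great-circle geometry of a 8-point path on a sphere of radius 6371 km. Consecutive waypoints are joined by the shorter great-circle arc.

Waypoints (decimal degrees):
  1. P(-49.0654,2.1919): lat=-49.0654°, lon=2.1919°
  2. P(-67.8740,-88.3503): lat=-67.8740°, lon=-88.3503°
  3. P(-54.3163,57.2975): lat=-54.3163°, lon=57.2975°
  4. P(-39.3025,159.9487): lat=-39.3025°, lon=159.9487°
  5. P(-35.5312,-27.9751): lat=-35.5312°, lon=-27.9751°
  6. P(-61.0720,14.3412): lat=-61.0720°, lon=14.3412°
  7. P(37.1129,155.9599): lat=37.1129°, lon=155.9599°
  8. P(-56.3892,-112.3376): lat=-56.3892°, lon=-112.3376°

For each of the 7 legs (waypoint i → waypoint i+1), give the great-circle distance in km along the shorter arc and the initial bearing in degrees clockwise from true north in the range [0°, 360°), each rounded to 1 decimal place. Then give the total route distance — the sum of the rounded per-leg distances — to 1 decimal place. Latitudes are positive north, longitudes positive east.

Leg 1: φ1=-0.8563528, φ2=-1.1846248, Δφ=-0.3282720, Δλ=-1.5802595 rad; a=sin²(Δφ/2)+cosφ1·cosφ2·sin²(Δλ/2)=0.1512554439; c=2·atan2(√a, √(1-a))=0.798908746; dist=6371·c=5089.848 ≈ 5089.8 km; running total=5089.8 km
Leg 1 bearing: y=sinΔλ·cosφ2=-0.37662781, x=cosφ1·sinφ2-sinφ1·cosφ2·cosΔλ=-0.60963959; θ=atan2(y, x)=-148.2927° <0 so +360° → 211.7073° ≈ 211.7°
Leg 2: φ1=-1.1846248, φ2=-0.9479983, Δφ=0.2366265, Δλ=2.5420337 rad; a=sin²(Δφ/2)+cosφ1·cosφ2·sin²(Δλ/2)=0.2144738992; c=2·atan2(√a, √(1-a))=0.963009298; dist=6371·c=6135.332 ≈ 6135.3 km; running total=11225.1 km
Leg 2 bearing: y=sinΔλ·cosφ2=0.32914935, x=cosφ1·sinφ2-sinφ1·cosφ2·cosΔλ=-0.75203729; θ=atan2(y, x)=156.3621° ≈ 156.4°
Leg 3: φ1=-0.9479983, φ2=-0.6859580, Δφ=0.2620402, Δλ=1.7916014 rad; a=sin²(Δφ/2)+cosφ1·cosφ2·sin²(Δλ/2)=0.2921833916; c=2·atan2(√a, √(1-a))=1.142157434; dist=6371·c=7276.685 ≈ 7276.7 km; running total=18501.8 km
Leg 3 bearing: y=sinΔλ·cosφ2=0.75502552, x=cosφ1·sinφ2-sinφ1·cosφ2·cosΔλ=-0.50713460; θ=atan2(y, x)=123.8884° ≈ 123.9°
Leg 4: φ1=-0.6859580, φ2=-0.6201364, Δφ=0.0658216, Δλ=-3.2798891 rad; a=sin²(Δφ/2)+cosφ1·cosφ2·sin²(Δλ/2)=0.6278045350; c=2·atan2(√a, √(1-a))=1.829273976; dist=6371·c=11654.305 ≈ 11654.3 km; running total=30156.1 km
Leg 4 bearing: y=sinΔλ·cosφ2=0.11218708, x=cosφ1·sinφ2-sinφ1·cosφ2·cosΔλ=-0.96024896; θ=atan2(y, x)=173.3363° ≈ 173.3°
Leg 5: φ1=-0.6201364, φ2=-1.0659075, Δφ=-0.4457711, Δλ=0.7385588 rad; a=sin²(Δφ/2)+cosφ1·cosφ2·sin²(Δλ/2)=0.1001446340; c=2·atan2(√a, √(1-a))=0.643983067; dist=6371·c=4102.816 ≈ 4102.8 km; running total=34258.9 km
Leg 5 bearing: y=sinΔλ·cosφ2=0.32564476, x=cosφ1·sinφ2-sinφ1·cosφ2·cosΔλ=-0.50439889; θ=atan2(y, x)=147.1533° ≈ 147.2°
Leg 6: φ1=-1.0659075, φ2=0.6477423, Δφ=1.7136498, Δλ=2.4717126 rad; a=sin²(Δφ/2)+cosφ1·cosφ2·sin²(Δλ/2)=0.9152385098; c=2·atan2(√a, √(1-a))=2.550759793; dist=6371·c=16250.891 ≈ 16250.9 km; running total=50509.8 km
Leg 6 bearing: y=sinΔλ·cosφ2=0.49512912, x=cosφ1·sinφ2-sinφ1·cosφ2·cosΔλ=-0.25525492; θ=atan2(y, x)=117.2726° ≈ 117.3°
Leg 7: φ1=0.6477423, φ2=-0.9841772, Δφ=-1.6319195, Δλ=-4.6826747 rad; a=sin²(Δφ/2)+cosφ1·cosφ2·sin²(Δλ/2)=0.7578130326; c=2·atan2(√a, √(1-a))=2.112534505; dist=6371·c=13458.957 ≈ 13459.0 km; running total=63968.8 km
Leg 7 bearing: y=sinΔλ·cosφ2=0.55330419, x=cosφ1·sinφ2-sinφ1·cosφ2·cosΔλ=-0.65420504; θ=atan2(y, x)=139.7766° ≈ 139.8°

Leg 1: dist=5089.8 km, bearing=211.7°
Leg 2: dist=6135.3 km, bearing=156.4°
Leg 3: dist=7276.7 km, bearing=123.9°
Leg 4: dist=11654.3 km, bearing=173.3°
Leg 5: dist=4102.8 km, bearing=147.2°
Leg 6: dist=16250.9 km, bearing=117.3°
Leg 7: dist=13459.0 km, bearing=139.8°
Total: 63968.8 km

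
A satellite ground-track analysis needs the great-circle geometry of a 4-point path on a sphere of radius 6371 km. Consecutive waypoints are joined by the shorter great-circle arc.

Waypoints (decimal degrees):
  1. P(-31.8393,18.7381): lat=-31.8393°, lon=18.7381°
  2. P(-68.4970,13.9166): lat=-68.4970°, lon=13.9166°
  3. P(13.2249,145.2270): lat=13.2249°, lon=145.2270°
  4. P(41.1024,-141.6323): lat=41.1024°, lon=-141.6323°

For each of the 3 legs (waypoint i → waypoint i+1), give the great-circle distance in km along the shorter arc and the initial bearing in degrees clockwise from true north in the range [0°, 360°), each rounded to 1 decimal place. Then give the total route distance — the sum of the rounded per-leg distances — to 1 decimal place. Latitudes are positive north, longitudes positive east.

Leg 1: φ1=-0.5557006, φ2=-1.1954982, Δφ=-0.6397976, Δλ=-0.0841510 rad; a=sin²(Δφ/2)+cosφ1·cosφ2·sin²(Δλ/2)=0.0994426353; c=2·atan2(√a, √(1-a))=0.641640919; dist=6371·c=4087.894 ≈ 4087.9 km; running total=4087.9 km
Leg 1 bearing: y=sinΔλ·cosφ2=-0.03080917, x=cosφ1·sinφ2-sinφ1·cosφ2·cosΔλ=-0.59771731; θ=atan2(y, x)=-177.0493° <0 so +360° → 182.9507° ≈ 183.0°
Leg 2: φ1=-1.1954982, φ2=0.2308180, Δφ=1.4263162, Δλ=2.2917988 rad; a=sin²(Δφ/2)+cosφ1·cosφ2·sin²(Δλ/2)=0.7242036135; c=2·atan2(√a, √(1-a))=2.035778902; dist=6371·c=12969.947 ≈ 12969.9 km; running total=17057.8 km
Leg 2 bearing: y=sinΔλ·cosφ2=0.73122365, x=cosφ1·sinφ2-sinφ1·cosφ2·cosΔλ=-0.51404565; θ=atan2(y, x)=125.1070° ≈ 125.1°
Leg 3: φ1=0.2308180, φ2=0.7173722, Δφ=0.4865542, Δλ=-5.0066393 rad; a=sin²(Δφ/2)+cosφ1·cosφ2·sin²(Δλ/2)=0.3184279833; c=2·atan2(√a, √(1-a))=1.199156250; dist=6371·c=7639.824 ≈ 7639.8 km; running total=24697.6 km
Leg 3 bearing: y=sinΔλ·cosφ2=0.72114877, x=cosφ1·sinφ2-sinφ1·cosφ2·cosΔλ=0.58997531; θ=atan2(y, x)=50.7132° ≈ 50.7°

Leg 1: dist=4087.9 km, bearing=183.0°
Leg 2: dist=12969.9 km, bearing=125.1°
Leg 3: dist=7639.8 km, bearing=50.7°
Total: 24697.6 km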